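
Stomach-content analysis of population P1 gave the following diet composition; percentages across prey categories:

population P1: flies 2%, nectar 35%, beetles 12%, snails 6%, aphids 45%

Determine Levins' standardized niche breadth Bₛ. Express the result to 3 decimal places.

Convert percentages to proportions (divide by 100).
Σpᵢ² = 0.02² + 0.35² + 0.12² + 0.06² + 0.45² = 0.0004 + 0.1225 + 0.0144 + 0.0036 + 0.2025 = 0.3434
B = 1 / 0.3434 = 2.91206
Bₛ = (B − 1)/(n − 1) = (2.91206 − 1)/(5 − 1) = 1.91206/4 = 0.47802

0.478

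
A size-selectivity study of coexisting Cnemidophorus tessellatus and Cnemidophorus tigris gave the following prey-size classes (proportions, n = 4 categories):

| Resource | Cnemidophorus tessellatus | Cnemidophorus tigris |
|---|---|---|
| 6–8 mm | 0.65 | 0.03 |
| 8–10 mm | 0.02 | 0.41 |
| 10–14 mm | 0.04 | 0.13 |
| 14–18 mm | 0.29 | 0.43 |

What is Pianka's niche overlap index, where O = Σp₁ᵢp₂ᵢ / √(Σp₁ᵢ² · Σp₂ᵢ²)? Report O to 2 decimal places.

0.36

Σ p₁ᵢp₂ᵢ = 0.0195 + 0.0082 + 0.0052 + 0.1247 = 0.1576
Σp_1ᵢ² = 0.65² + 0.02² + 0.04² + 0.29² = 0.4225 + 0.0004 + 0.0016 + 0.0841 = 0.5086
Σp_2ᵢ² = 0.03² + 0.41² + 0.13² + 0.43² = 0.0009 + 0.1681 + 0.0169 + 0.1849 = 0.3708
O = 0.1576 / √(0.5086 × 0.3708) = 0.1576 / 0.43427 = 0.3629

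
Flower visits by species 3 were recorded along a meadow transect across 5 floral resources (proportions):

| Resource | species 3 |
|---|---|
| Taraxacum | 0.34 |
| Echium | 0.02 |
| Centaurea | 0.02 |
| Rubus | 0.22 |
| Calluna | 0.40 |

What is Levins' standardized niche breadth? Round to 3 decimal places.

Σpᵢ² = 0.34² + 0.02² + 0.02² + 0.22² + 0.40² = 0.1156 + 0.0004 + 0.0004 + 0.0484 + 0.1600 = 0.3248
B = 1 / 0.3248 = 3.07882
Bₛ = (B − 1)/(n − 1) = (3.07882 − 1)/(5 − 1) = 2.07882/4 = 0.51971

0.520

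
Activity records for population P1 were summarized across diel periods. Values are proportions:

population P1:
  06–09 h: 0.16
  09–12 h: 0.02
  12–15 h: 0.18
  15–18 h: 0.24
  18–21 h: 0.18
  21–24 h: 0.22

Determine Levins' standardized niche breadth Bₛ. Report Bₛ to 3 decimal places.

0.816

Σpᵢ² = 0.16² + 0.02² + 0.18² + 0.24² + 0.18² + 0.22² = 0.0256 + 0.0004 + 0.0324 + 0.0576 + 0.0324 + 0.0484 = 0.1968
B = 1 / 0.1968 = 5.08130
Bₛ = (B − 1)/(n − 1) = (5.08130 − 1)/(6 − 1) = 4.08130/5 = 0.81626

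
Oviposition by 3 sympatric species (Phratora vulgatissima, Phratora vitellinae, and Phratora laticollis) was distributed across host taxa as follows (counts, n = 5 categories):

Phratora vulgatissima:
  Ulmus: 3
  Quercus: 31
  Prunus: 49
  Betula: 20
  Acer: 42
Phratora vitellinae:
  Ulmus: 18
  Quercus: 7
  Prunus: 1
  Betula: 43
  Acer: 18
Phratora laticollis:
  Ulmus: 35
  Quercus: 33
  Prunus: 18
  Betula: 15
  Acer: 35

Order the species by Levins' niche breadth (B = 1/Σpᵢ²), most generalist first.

Phratora laticollis > Phratora vulgatissima > Phratora vitellinae

Proportions for Phratora vulgatissima (n=145): 3/145=0.0207, 31/145=0.2138, 49/145=0.3379, 20/145=0.1379, 42/145=0.2897
Proportions for Phratora vitellinae (n=87): 18/87=0.2069, 7/87=0.0805, 1/87=0.0115, 43/87=0.4943, 18/87=0.2069
Proportions for Phratora laticollis (n=136): 35/136=0.2574, 33/136=0.2426, 18/136=0.1324, 15/136=0.1103, 35/136=0.2574
Σp_vulgᵢ² = 0.0207² + 0.2138² + 0.3379² + 0.1379² + 0.2897² = 0.000428 + 0.045710 + 0.114176 + 0.019016 + 0.083926 = 0.263256
B_vulg = 1 / 0.263256 = 3.7986
Σp_viteᵢ² = 0.2069² + 0.0805² + 0.0115² + 0.4943² + 0.2069² = 0.042808 + 0.006480 + 0.000132 + 0.244332 + 0.042808 = 0.336560
B_vite = 1 / 0.336560 = 2.9712
Σp_latiᵢ² = 0.2574² + 0.2426² + 0.1324² + 0.1103² + 0.2574² = 0.066255 + 0.058855 + 0.017530 + 0.012166 + 0.066255 = 0.221061
B_lati = 1 / 0.221061 = 4.5236
Ranking by B (broadest → narrowest): Phratora laticollis (4.52) > Phratora vulgatissima (3.80) > Phratora vitellinae (2.97)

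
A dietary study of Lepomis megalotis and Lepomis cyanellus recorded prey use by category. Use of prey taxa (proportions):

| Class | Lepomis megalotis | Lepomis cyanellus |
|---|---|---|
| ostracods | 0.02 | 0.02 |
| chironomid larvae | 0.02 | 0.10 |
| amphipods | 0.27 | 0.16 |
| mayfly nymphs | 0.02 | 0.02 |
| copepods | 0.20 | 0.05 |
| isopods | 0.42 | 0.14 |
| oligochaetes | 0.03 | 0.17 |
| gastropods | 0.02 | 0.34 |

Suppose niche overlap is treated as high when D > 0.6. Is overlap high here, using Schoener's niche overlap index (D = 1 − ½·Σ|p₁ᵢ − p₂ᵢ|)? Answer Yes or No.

Σ|p₁ᵢ − p₂ᵢ| = 0.00 + 0.08 + 0.11 + 0.00 + 0.15 + 0.28 + 0.14 + 0.32 = 1.08
D = 1 − ½ × 1.08 = 1 − 0.540 = 0.4600
D = 0.4600 < 0.6 → No.

No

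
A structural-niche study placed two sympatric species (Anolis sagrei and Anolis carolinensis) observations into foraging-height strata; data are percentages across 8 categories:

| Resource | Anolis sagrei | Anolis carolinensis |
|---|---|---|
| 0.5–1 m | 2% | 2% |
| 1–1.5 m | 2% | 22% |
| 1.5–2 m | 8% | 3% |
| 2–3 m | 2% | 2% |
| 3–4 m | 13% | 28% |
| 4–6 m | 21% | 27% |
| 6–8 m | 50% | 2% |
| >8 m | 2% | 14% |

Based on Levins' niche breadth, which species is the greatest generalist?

Anolis carolinensis

Convert percentages to proportions (divide by 100).
Σp_sagrᵢ² = 0.02² + 0.02² + 0.08² + 0.02² + 0.13² + 0.21² + 0.50² + 0.02² = 0.0004 + 0.0004 + 0.0064 + 0.0004 + 0.0169 + 0.0441 + 0.2500 + 0.0004 = 0.3190
B_sagr = 1 / 0.3190 = 3.1348
Σp_caroᵢ² = 0.02² + 0.22² + 0.03² + 0.02² + 0.28² + 0.27² + 0.02² + 0.14² = 0.0004 + 0.0484 + 0.0009 + 0.0004 + 0.0784 + 0.0729 + 0.0004 + 0.0196 = 0.2214
B_caro = 1 / 0.2214 = 4.5167
Highest B → broadest niche (most generalist): Anolis carolinensis (B = 4.52).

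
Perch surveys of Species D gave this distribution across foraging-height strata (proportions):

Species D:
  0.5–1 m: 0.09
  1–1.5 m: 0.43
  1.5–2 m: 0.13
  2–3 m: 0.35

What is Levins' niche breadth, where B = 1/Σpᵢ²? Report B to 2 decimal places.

Σpᵢ² = 0.09² + 0.43² + 0.13² + 0.35² = 0.0081 + 0.1849 + 0.0169 + 0.1225 = 0.3324
B = 1 / 0.3324 = 3.0084

3.01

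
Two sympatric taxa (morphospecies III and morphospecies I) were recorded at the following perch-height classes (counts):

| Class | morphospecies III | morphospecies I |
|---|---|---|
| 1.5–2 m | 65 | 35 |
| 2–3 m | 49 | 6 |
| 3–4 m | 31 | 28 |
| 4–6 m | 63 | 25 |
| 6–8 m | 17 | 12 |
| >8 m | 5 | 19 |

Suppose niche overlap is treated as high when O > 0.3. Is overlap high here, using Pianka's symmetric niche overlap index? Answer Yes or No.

Proportions for morphospecies III (n=230): 65/230=0.2826, 49/230=0.2130, 31/230=0.1348, 63/230=0.2739, 17/230=0.0739, 5/230=0.0217
Proportions for morphospecies I (n=125): 35/125=0.2800, 6/125=0.0480, 28/125=0.2240, 25/125=0.2000, 12/125=0.0960, 19/125=0.1520
Σ p₁ᵢp₂ᵢ = 0.079128 + 0.010224 + 0.030195 + 0.054780 + 0.007094 + 0.003298 = 0.184719
Σp_1ᵢ² = 0.2826² + 0.2130² + 0.1348² + 0.2739² + 0.0739² + 0.0217² = 0.079863 + 0.045369 + 0.018171 + 0.075021 + 0.005461 + 0.000471 = 0.224356
Σp_2ᵢ² = 0.2800² + 0.0480² + 0.2240² + 0.2000² + 0.0960² + 0.1520² = 0.078400 + 0.002304 + 0.050176 + 0.040000 + 0.009216 + 0.023104 = 0.203200
O = 0.184719 / √(0.224356 × 0.203200) = 0.184719 / 0.2135161 = 0.8651
O = 0.8651 > 0.3 → Yes.

Yes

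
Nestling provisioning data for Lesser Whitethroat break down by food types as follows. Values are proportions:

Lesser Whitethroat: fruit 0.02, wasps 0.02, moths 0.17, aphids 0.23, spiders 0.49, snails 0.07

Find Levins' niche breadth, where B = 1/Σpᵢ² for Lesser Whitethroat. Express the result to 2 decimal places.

3.05

Σpᵢ² = 0.02² + 0.02² + 0.17² + 0.23² + 0.49² + 0.07² = 0.0004 + 0.0004 + 0.0289 + 0.0529 + 0.2401 + 0.0049 = 0.3276
B = 1 / 0.3276 = 3.0525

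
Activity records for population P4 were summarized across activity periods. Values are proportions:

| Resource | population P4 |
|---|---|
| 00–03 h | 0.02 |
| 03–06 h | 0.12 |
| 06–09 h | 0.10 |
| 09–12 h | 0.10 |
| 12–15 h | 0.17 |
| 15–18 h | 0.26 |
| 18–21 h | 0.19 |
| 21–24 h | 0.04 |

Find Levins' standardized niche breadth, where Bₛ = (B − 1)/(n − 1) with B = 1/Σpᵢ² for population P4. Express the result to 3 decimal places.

Σpᵢ² = 0.02² + 0.12² + 0.10² + 0.10² + 0.17² + 0.26² + 0.19² + 0.04² = 0.0004 + 0.0144 + 0.0100 + 0.0100 + 0.0289 + 0.0676 + 0.0361 + 0.0016 = 0.1690
B = 1 / 0.1690 = 5.91716
Bₛ = (B − 1)/(n − 1) = (5.91716 − 1)/(8 − 1) = 4.91716/7 = 0.70245

0.702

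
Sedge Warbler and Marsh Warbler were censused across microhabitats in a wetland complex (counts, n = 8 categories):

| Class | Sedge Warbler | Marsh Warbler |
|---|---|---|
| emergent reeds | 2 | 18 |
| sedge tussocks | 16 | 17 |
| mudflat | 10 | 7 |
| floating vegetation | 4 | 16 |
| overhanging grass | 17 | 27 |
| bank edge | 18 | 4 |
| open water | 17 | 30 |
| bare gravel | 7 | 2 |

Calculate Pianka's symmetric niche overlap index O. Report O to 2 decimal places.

Proportions for Sedge Warbler (n=91): 2/91=0.0220, 16/91=0.1758, 10/91=0.1099, 4/91=0.0440, 17/91=0.1868, 18/91=0.1978, 17/91=0.1868, 7/91=0.0769
Proportions for Marsh Warbler (n=121): 18/121=0.1488, 17/121=0.1405, 7/121=0.0579, 16/121=0.1322, 27/121=0.2231, 4/121=0.0331, 30/121=0.2479, 2/121=0.0165
Σ p₁ᵢp₂ᵢ = 0.003274 + 0.024700 + 0.006363 + 0.005817 + 0.041675 + 0.006547 + 0.046308 + 0.001269 = 0.135953
Σp_1ᵢ² = 0.0220² + 0.1758² + 0.1099² + 0.0440² + 0.1868² + 0.1978² + 0.1868² + 0.0769² = 0.000484 + 0.030906 + 0.012078 + 0.001936 + 0.034894 + 0.039125 + 0.034894 + 0.005914 = 0.160231
Σp_2ᵢ² = 0.1488² + 0.1405² + 0.0579² + 0.1322² + 0.2231² + 0.0331² + 0.2479² + 0.0165² = 0.022141 + 0.019740 + 0.003352 + 0.017477 + 0.049774 + 0.001096 + 0.061454 + 0.000272 = 0.175306
O = 0.135953 / √(0.160231 × 0.175306) = 0.135953 / 0.1675991 = 0.8112

0.81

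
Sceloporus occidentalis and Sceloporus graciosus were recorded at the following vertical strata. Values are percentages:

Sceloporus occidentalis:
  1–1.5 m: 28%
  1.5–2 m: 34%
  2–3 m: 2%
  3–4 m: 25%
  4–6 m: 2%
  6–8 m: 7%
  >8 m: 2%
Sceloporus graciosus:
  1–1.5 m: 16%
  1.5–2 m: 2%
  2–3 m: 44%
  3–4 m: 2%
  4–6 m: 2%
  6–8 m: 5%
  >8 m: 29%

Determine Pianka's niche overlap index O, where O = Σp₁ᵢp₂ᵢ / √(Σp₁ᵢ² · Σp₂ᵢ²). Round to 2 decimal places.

Convert percentages to proportions (divide by 100).
Σ p₁ᵢp₂ᵢ = 0.0448 + 0.0068 + 0.0088 + 0.0050 + 0.0004 + 0.0035 + 0.0058 = 0.0751
Σp_1ᵢ² = 0.28² + 0.34² + 0.02² + 0.25² + 0.02² + 0.07² + 0.02² = 0.0784 + 0.1156 + 0.0004 + 0.0625 + 0.0004 + 0.0049 + 0.0004 = 0.2626
Σp_2ᵢ² = 0.16² + 0.02² + 0.44² + 0.02² + 0.02² + 0.05² + 0.29² = 0.0256 + 0.0004 + 0.1936 + 0.0004 + 0.0004 + 0.0025 + 0.0841 = 0.3070
O = 0.0751 / √(0.2626 × 0.3070) = 0.0751 / 0.28393 = 0.2645

0.26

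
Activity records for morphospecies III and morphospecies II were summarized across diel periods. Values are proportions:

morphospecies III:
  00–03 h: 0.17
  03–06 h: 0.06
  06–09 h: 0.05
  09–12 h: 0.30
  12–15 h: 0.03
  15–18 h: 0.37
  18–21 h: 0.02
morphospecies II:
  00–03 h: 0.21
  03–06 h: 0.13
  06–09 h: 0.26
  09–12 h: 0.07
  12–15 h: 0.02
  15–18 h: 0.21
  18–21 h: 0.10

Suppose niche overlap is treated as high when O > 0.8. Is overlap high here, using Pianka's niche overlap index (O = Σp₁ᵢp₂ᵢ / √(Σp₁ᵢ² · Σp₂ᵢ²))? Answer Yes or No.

Σ p₁ᵢp₂ᵢ = 0.0357 + 0.0078 + 0.0130 + 0.0210 + 0.0006 + 0.0777 + 0.0020 = 0.1578
Σp_1ᵢ² = 0.17² + 0.06² + 0.05² + 0.30² + 0.03² + 0.37² + 0.02² = 0.0289 + 0.0036 + 0.0025 + 0.0900 + 0.0009 + 0.1369 + 0.0004 = 0.2632
Σp_2ᵢ² = 0.21² + 0.13² + 0.26² + 0.07² + 0.02² + 0.21² + 0.10² = 0.0441 + 0.0169 + 0.0676 + 0.0049 + 0.0004 + 0.0441 + 0.0100 = 0.1880
O = 0.1578 / √(0.2632 × 0.1880) = 0.1578 / 0.22244 = 0.7094
O = 0.7094 < 0.8 → No.

No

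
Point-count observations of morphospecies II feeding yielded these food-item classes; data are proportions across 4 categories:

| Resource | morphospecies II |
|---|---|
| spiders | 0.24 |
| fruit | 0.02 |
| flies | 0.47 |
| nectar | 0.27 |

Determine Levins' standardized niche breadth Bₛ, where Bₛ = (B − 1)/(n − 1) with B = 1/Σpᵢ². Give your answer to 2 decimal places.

Σpᵢ² = 0.24² + 0.02² + 0.47² + 0.27² = 0.0576 + 0.0004 + 0.2209 + 0.0729 = 0.3518
B = 1 / 0.3518 = 2.8425
Bₛ = (B − 1)/(n − 1) = (2.8425 − 1)/(4 − 1) = 1.8425/3 = 0.6142

0.61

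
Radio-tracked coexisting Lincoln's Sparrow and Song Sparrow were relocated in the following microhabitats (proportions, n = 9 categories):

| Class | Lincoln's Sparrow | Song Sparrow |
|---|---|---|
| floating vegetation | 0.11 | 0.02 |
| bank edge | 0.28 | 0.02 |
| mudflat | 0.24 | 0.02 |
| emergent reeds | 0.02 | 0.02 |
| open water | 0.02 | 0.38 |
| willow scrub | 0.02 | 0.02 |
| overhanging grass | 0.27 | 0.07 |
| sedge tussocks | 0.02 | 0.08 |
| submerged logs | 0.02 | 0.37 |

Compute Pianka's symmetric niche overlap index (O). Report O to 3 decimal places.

0.191

Σ p₁ᵢp₂ᵢ = 0.0022 + 0.0056 + 0.0048 + 0.0004 + 0.0076 + 0.0004 + 0.0189 + 0.0016 + 0.0074 = 0.0489
Σp_1ᵢ² = 0.11² + 0.28² + 0.24² + 0.02² + 0.02² + 0.02² + 0.27² + 0.02² + 0.02² = 0.0121 + 0.0784 + 0.0576 + 0.0004 + 0.0004 + 0.0004 + 0.0729 + 0.0004 + 0.0004 = 0.2230
Σp_2ᵢ² = 0.02² + 0.02² + 0.02² + 0.02² + 0.38² + 0.02² + 0.07² + 0.08² + 0.37² = 0.0004 + 0.0004 + 0.0004 + 0.0004 + 0.1444 + 0.0004 + 0.0049 + 0.0064 + 0.1369 = 0.2946
O = 0.0489 / √(0.2230 × 0.2946) = 0.0489 / 0.256312 = 0.19078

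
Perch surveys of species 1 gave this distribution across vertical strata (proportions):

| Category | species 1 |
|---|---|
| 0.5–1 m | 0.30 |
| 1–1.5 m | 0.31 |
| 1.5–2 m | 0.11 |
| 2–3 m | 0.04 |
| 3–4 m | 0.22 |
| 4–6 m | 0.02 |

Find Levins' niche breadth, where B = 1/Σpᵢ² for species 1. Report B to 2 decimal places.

4.02

Σpᵢ² = 0.30² + 0.31² + 0.11² + 0.04² + 0.22² + 0.02² = 0.0900 + 0.0961 + 0.0121 + 0.0016 + 0.0484 + 0.0004 = 0.2486
B = 1 / 0.2486 = 4.0225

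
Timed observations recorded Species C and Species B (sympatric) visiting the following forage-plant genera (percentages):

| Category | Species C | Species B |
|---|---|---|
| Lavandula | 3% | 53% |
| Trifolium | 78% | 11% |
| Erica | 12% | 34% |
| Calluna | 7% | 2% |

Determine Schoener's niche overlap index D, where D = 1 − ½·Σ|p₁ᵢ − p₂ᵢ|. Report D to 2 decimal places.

Convert percentages to proportions (divide by 100).
Σ|p₁ᵢ − p₂ᵢ| = 0.50 + 0.67 + 0.22 + 0.05 = 1.44
D = 1 − ½ × 1.44 = 1 − 0.720 = 0.2800

0.28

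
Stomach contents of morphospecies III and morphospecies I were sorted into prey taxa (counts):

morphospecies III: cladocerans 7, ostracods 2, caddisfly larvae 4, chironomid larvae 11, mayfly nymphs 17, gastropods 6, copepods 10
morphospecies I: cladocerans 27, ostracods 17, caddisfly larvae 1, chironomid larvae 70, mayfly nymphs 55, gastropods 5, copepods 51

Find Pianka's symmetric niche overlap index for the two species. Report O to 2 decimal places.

0.93

Proportions for morphospecies III (n=57): 7/57=0.1228, 2/57=0.0351, 4/57=0.0702, 11/57=0.1930, 17/57=0.2982, 6/57=0.1053, 10/57=0.1754
Proportions for morphospecies I (n=226): 27/226=0.1195, 17/226=0.0752, 1/226=0.0044, 70/226=0.3097, 55/226=0.2434, 5/226=0.0221, 51/226=0.2257
Σ p₁ᵢp₂ᵢ = 0.014675 + 0.002640 + 0.000309 + 0.059772 + 0.072582 + 0.002327 + 0.039588 = 0.191893
Σp_1ᵢ² = 0.1228² + 0.0351² + 0.0702² + 0.1930² + 0.2982² + 0.1053² + 0.1754² = 0.015080 + 0.001232 + 0.004928 + 0.037249 + 0.088923 + 0.011088 + 0.030765 = 0.189265
Σp_2ᵢ² = 0.1195² + 0.0752² + 0.0044² + 0.3097² + 0.2434² + 0.0221² + 0.2257² = 0.014280 + 0.005655 + 0.000019 + 0.095914 + 0.059244 + 0.000488 + 0.050940 = 0.226540
O = 0.191893 / √(0.189265 × 0.226540) = 0.191893 / 0.2070654 = 0.9267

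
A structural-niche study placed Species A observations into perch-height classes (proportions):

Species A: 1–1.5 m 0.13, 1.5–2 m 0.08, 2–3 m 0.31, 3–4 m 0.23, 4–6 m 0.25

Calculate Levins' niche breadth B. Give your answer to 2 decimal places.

4.26

Σpᵢ² = 0.13² + 0.08² + 0.31² + 0.23² + 0.25² = 0.0169 + 0.0064 + 0.0961 + 0.0529 + 0.0625 = 0.2348
B = 1 / 0.2348 = 4.2589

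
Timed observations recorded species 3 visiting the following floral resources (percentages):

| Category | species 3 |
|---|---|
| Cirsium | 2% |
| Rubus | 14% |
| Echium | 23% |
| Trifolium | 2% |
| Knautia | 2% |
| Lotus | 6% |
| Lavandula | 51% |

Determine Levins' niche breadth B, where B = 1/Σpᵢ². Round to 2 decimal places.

Convert percentages to proportions (divide by 100).
Σpᵢ² = 0.02² + 0.14² + 0.23² + 0.02² + 0.02² + 0.06² + 0.51² = 0.0004 + 0.0196 + 0.0529 + 0.0004 + 0.0004 + 0.0036 + 0.2601 = 0.3374
B = 1 / 0.3374 = 2.9638

2.96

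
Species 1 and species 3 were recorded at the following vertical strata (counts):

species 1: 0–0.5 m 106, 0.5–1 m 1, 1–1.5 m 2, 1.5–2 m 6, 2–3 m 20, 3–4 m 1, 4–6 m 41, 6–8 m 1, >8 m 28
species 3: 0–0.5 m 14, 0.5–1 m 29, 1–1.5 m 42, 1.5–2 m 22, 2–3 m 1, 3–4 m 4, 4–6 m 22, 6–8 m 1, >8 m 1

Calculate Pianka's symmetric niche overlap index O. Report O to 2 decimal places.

Proportions for species 1 (n=206): 106/206=0.5146, 1/206=0.0049, 2/206=0.0097, 6/206=0.0291, 20/206=0.0971, 1/206=0.0049, 41/206=0.1990, 1/206=0.0049, 28/206=0.1359
Proportions for species 3 (n=136): 14/136=0.1029, 29/136=0.2132, 42/136=0.3088, 22/136=0.1618, 1/136=0.0074, 4/136=0.0294, 22/136=0.1618, 1/136=0.0074, 1/136=0.0074
Σ p₁ᵢp₂ᵢ = 0.052952 + 0.001045 + 0.002995 + 0.004708 + 0.000719 + 0.000144 + 0.032198 + 0.000036 + 0.001006 = 0.095803
Σp_1ᵢ² = 0.5146² + 0.0049² + 0.0097² + 0.0291² + 0.0971² + 0.0049² + 0.1990² + 0.0049² + 0.1359² = 0.264813 + 0.000024 + 0.000094 + 0.000847 + 0.009428 + 0.000024 + 0.039601 + 0.000024 + 0.018469 = 0.333324
Σp_2ᵢ² = 0.1029² + 0.2132² + 0.3088² + 0.1618² + 0.0074² + 0.0294² + 0.1618² + 0.0074² + 0.0074² = 0.010588 + 0.045454 + 0.095357 + 0.026179 + 0.000055 + 0.000864 + 0.026179 + 0.000055 + 0.000055 = 0.204786
O = 0.095803 / √(0.333324 × 0.204786) = 0.095803 / 0.2612663 = 0.3667

0.37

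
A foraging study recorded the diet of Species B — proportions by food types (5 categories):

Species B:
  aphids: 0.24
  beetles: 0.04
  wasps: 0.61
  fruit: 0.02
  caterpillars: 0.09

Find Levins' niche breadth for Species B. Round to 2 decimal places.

Σpᵢ² = 0.24² + 0.04² + 0.61² + 0.02² + 0.09² = 0.0576 + 0.0016 + 0.3721 + 0.0004 + 0.0081 = 0.4398
B = 1 / 0.4398 = 2.2738

2.27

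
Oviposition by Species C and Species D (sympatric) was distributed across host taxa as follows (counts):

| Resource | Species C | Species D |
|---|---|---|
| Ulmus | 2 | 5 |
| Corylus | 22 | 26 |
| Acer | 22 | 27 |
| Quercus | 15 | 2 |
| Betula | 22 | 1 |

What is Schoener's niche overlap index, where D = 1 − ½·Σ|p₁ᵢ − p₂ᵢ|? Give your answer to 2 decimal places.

Proportions for Species C (n=83): 2/83=0.0241, 22/83=0.2651, 22/83=0.2651, 15/83=0.1807, 22/83=0.2651
Proportions for Species D (n=61): 5/61=0.0820, 26/61=0.4262, 27/61=0.4426, 2/61=0.0328, 1/61=0.0164
Σ|p₁ᵢ − p₂ᵢ| = 0.0579 + 0.1611 + 0.1775 + 0.1479 + 0.2487 = 0.7931
D = 1 − ½ × 0.7931 = 1 − 0.39655 = 0.60345

0.60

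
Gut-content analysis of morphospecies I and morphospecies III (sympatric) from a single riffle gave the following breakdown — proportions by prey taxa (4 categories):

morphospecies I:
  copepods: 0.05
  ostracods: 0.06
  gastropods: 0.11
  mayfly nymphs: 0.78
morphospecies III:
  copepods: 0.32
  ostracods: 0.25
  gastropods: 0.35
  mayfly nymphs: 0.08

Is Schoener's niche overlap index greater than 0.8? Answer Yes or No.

Σ|p₁ᵢ − p₂ᵢ| = 0.27 + 0.19 + 0.24 + 0.70 = 1.40
D = 1 − ½ × 1.40 = 1 − 0.700 = 0.3000
D = 0.3000 < 0.8 → No.

No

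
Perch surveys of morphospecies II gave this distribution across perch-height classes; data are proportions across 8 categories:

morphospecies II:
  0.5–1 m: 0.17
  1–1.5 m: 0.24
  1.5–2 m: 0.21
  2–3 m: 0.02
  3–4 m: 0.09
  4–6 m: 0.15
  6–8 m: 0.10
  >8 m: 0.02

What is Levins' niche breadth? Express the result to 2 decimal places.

5.81

Σpᵢ² = 0.17² + 0.24² + 0.21² + 0.02² + 0.09² + 0.15² + 0.10² + 0.02² = 0.0289 + 0.0576 + 0.0441 + 0.0004 + 0.0081 + 0.0225 + 0.0100 + 0.0004 = 0.1720
B = 1 / 0.1720 = 5.8140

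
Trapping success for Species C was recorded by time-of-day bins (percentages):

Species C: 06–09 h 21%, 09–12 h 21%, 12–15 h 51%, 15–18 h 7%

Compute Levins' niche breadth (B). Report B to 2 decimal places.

2.83

Convert percentages to proportions (divide by 100).
Σpᵢ² = 0.21² + 0.21² + 0.51² + 0.07² = 0.0441 + 0.0441 + 0.2601 + 0.0049 = 0.3532
B = 1 / 0.3532 = 2.8313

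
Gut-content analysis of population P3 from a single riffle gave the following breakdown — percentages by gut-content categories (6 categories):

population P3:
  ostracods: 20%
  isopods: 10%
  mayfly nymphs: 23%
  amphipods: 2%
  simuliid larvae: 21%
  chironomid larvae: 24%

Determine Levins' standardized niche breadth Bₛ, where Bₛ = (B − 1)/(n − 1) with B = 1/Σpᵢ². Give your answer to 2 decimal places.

0.78

Convert percentages to proportions (divide by 100).
Σpᵢ² = 0.20² + 0.10² + 0.23² + 0.02² + 0.21² + 0.24² = 0.0400 + 0.0100 + 0.0529 + 0.0004 + 0.0441 + 0.0576 = 0.2050
B = 1 / 0.2050 = 4.8780
Bₛ = (B − 1)/(n − 1) = (4.8780 − 1)/(6 − 1) = 3.8780/5 = 0.7756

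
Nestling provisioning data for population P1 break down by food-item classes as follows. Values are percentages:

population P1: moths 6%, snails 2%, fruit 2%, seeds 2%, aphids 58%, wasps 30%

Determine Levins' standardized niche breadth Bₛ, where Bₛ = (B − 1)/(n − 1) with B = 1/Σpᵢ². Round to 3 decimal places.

Convert percentages to proportions (divide by 100).
Σpᵢ² = 0.06² + 0.02² + 0.02² + 0.02² + 0.58² + 0.30² = 0.0036 + 0.0004 + 0.0004 + 0.0004 + 0.3364 + 0.0900 = 0.4312
B = 1 / 0.4312 = 2.31911
Bₛ = (B − 1)/(n − 1) = (2.31911 − 1)/(6 − 1) = 1.31911/5 = 0.26382

0.264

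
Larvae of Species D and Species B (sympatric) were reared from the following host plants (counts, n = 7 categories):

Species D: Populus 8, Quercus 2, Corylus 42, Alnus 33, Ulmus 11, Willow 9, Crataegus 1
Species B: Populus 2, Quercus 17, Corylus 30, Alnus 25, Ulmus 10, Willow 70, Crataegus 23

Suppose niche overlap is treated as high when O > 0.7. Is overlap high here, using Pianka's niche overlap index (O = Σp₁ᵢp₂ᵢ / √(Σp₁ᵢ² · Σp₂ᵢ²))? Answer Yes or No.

No

Proportions for Species D (n=106): 8/106=0.0755, 2/106=0.0189, 42/106=0.3962, 33/106=0.3113, 11/106=0.1038, 9/106=0.0849, 1/106=0.0094
Proportions for Species B (n=177): 2/177=0.0113, 17/177=0.0960, 30/177=0.1695, 25/177=0.1412, 10/177=0.0565, 70/177=0.3955, 23/177=0.1299
Σ p₁ᵢp₂ᵢ = 0.000853 + 0.001814 + 0.067156 + 0.043956 + 0.005865 + 0.033578 + 0.001221 = 0.154443
Σp_1ᵢ² = 0.0755² + 0.0189² + 0.3962² + 0.3113² + 0.1038² + 0.0849² + 0.0094² = 0.005700 + 0.000357 + 0.156974 + 0.096908 + 0.010774 + 0.007208 + 0.000088 = 0.278009
Σp_2ᵢ² = 0.0113² + 0.0960² + 0.1695² + 0.1412² + 0.0565² + 0.3955² + 0.1299² = 0.000128 + 0.009216 + 0.028730 + 0.019937 + 0.003192 + 0.156420 + 0.016874 = 0.234497
O = 0.154443 / √(0.278009 × 0.234497) = 0.154443 / 0.2553278 = 0.6049
O = 0.6049 < 0.7 → No.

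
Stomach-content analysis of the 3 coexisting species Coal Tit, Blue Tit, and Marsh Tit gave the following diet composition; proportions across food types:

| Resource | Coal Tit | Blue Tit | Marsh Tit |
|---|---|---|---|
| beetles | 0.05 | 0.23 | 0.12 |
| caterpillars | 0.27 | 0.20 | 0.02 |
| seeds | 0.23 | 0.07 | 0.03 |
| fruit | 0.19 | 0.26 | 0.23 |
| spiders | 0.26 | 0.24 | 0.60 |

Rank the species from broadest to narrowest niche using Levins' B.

Blue Tit > Coal Tit > Marsh Tit

Σp_Coalᵢ² = 0.05² + 0.27² + 0.23² + 0.19² + 0.26² = 0.0025 + 0.0729 + 0.0529 + 0.0361 + 0.0676 = 0.2320
B_Coal = 1 / 0.2320 = 4.3103
Σp_Blueᵢ² = 0.23² + 0.20² + 0.07² + 0.26² + 0.24² = 0.0529 + 0.0400 + 0.0049 + 0.0676 + 0.0576 = 0.2230
B_Blue = 1 / 0.2230 = 4.4843
Σp_Marsᵢ² = 0.12² + 0.02² + 0.03² + 0.23² + 0.60² = 0.0144 + 0.0004 + 0.0009 + 0.0529 + 0.3600 = 0.4286
B_Mars = 1 / 0.4286 = 2.3332
Ranking by B (broadest → narrowest): Blue Tit (4.48) > Coal Tit (4.31) > Marsh Tit (2.33)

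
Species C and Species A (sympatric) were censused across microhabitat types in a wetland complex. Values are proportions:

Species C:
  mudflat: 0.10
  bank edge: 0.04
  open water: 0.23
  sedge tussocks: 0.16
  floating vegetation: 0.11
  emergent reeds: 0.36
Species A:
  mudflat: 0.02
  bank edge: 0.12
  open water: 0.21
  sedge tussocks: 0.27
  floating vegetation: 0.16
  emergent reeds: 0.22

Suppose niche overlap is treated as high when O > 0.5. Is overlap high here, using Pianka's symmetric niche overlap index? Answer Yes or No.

Σ p₁ᵢp₂ᵢ = 0.0020 + 0.0048 + 0.0483 + 0.0432 + 0.0176 + 0.0792 = 0.1951
Σp_1ᵢ² = 0.10² + 0.04² + 0.23² + 0.16² + 0.11² + 0.36² = 0.0100 + 0.0016 + 0.0529 + 0.0256 + 0.0121 + 0.1296 = 0.2318
Σp_2ᵢ² = 0.02² + 0.12² + 0.21² + 0.27² + 0.16² + 0.22² = 0.0004 + 0.0144 + 0.0441 + 0.0729 + 0.0256 + 0.0484 = 0.2058
O = 0.1951 / √(0.2318 × 0.2058) = 0.1951 / 0.21841 = 0.8933
O = 0.8933 > 0.5 → Yes.

Yes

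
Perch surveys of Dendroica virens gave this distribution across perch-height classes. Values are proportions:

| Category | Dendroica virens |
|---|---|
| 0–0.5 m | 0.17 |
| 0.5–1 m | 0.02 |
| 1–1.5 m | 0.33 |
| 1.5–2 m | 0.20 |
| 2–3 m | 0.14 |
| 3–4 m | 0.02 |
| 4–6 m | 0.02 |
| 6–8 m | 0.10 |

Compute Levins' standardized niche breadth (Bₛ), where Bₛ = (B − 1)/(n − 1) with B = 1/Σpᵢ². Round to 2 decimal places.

Σpᵢ² = 0.17² + 0.02² + 0.33² + 0.20² + 0.14² + 0.02² + 0.02² + 0.10² = 0.0289 + 0.0004 + 0.1089 + 0.0400 + 0.0196 + 0.0004 + 0.0004 + 0.0100 = 0.2086
B = 1 / 0.2086 = 4.7939
Bₛ = (B − 1)/(n − 1) = (4.7939 − 1)/(8 − 1) = 3.7939/7 = 0.5420

0.54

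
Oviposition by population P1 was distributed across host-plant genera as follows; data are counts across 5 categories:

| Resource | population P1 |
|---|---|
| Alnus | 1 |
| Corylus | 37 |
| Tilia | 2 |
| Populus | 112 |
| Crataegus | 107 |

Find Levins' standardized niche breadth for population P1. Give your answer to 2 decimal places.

Proportions for population P1 (n=259): 1/259=0.0039, 37/259=0.1429, 2/259=0.0077, 112/259=0.4324, 107/259=0.4131
Σpᵢ² = 0.0039² + 0.1429² + 0.0077² + 0.4324² + 0.4131² = 0.000015 + 0.020420 + 0.000059 + 0.186970 + 0.170652 = 0.378116
B = 1 / 0.378116 = 2.6447
Bₛ = (B − 1)/(n − 1) = (2.6447 − 1)/(5 − 1) = 1.6447/4 = 0.4112

0.41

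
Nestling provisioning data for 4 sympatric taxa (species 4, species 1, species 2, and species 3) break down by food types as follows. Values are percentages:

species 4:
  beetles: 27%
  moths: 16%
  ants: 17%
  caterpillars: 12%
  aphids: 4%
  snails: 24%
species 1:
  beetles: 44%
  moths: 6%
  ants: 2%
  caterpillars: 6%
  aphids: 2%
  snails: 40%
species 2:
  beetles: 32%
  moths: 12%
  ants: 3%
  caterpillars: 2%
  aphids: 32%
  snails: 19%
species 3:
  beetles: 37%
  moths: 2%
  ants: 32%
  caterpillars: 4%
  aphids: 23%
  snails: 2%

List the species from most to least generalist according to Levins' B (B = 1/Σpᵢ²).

Convert percentages to proportions (divide by 100).
Σp_4ᵢ² = 0.27² + 0.16² + 0.17² + 0.12² + 0.04² + 0.24² = 0.0729 + 0.0256 + 0.0289 + 0.0144 + 0.0016 + 0.0576 = 0.2010
B_4 = 1 / 0.2010 = 4.9751
Σp_1ᵢ² = 0.44² + 0.06² + 0.02² + 0.06² + 0.02² + 0.40² = 0.1936 + 0.0036 + 0.0004 + 0.0036 + 0.0004 + 0.1600 = 0.3616
B_1 = 1 / 0.3616 = 2.7655
Σp_2ᵢ² = 0.32² + 0.12² + 0.03² + 0.02² + 0.32² + 0.19² = 0.1024 + 0.0144 + 0.0009 + 0.0004 + 0.1024 + 0.0361 = 0.2566
B_2 = 1 / 0.2566 = 3.8971
Σp_3ᵢ² = 0.37² + 0.02² + 0.32² + 0.04² + 0.23² + 0.02² = 0.1369 + 0.0004 + 0.1024 + 0.0016 + 0.0529 + 0.0004 = 0.2946
B_3 = 1 / 0.2946 = 3.3944
Ranking by B (broadest → narrowest): species 4 (4.98) > species 2 (3.90) > species 3 (3.39) > species 1 (2.77)

species 4 > species 2 > species 3 > species 1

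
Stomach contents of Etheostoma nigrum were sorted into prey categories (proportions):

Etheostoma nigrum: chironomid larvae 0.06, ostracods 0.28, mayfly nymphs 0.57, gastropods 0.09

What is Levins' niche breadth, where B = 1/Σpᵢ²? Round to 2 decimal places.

Σpᵢ² = 0.06² + 0.28² + 0.57² + 0.09² = 0.0036 + 0.0784 + 0.3249 + 0.0081 = 0.4150
B = 1 / 0.4150 = 2.4096

2.41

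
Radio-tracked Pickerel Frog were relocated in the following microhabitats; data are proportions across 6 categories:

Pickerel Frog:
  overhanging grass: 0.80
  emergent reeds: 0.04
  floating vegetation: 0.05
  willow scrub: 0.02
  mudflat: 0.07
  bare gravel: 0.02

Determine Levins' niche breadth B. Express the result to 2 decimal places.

Σpᵢ² = 0.80² + 0.04² + 0.05² + 0.02² + 0.07² + 0.02² = 0.6400 + 0.0016 + 0.0025 + 0.0004 + 0.0049 + 0.0004 = 0.6498
B = 1 / 0.6498 = 1.5389

1.54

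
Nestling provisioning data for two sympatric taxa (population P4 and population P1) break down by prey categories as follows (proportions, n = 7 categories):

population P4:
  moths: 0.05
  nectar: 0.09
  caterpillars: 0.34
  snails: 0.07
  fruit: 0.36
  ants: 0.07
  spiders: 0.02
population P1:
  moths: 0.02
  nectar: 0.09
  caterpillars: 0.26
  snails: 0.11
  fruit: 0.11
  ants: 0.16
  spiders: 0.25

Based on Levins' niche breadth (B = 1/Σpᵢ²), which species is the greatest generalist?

Σp_P4ᵢ² = 0.05² + 0.09² + 0.34² + 0.07² + 0.36² + 0.07² + 0.02² = 0.0025 + 0.0081 + 0.1156 + 0.0049 + 0.1296 + 0.0049 + 0.0004 = 0.2660
B_P4 = 1 / 0.2660 = 3.7594
Σp_P1ᵢ² = 0.02² + 0.09² + 0.26² + 0.11² + 0.11² + 0.16² + 0.25² = 0.0004 + 0.0081 + 0.0676 + 0.0121 + 0.0121 + 0.0256 + 0.0625 = 0.1884
B_P1 = 1 / 0.1884 = 5.3079
Highest B → broadest niche (most generalist): population P1 (B = 5.31).

population P1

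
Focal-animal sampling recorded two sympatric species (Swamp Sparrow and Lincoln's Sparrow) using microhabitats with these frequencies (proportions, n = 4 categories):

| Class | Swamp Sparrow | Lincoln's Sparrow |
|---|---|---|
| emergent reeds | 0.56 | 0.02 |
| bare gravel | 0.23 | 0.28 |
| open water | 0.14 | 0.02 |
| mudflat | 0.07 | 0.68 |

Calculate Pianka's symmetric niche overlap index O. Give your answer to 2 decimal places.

0.27

Σ p₁ᵢp₂ᵢ = 0.0112 + 0.0644 + 0.0028 + 0.0476 = 0.1260
Σp_1ᵢ² = 0.56² + 0.23² + 0.14² + 0.07² = 0.3136 + 0.0529 + 0.0196 + 0.0049 = 0.3910
Σp_2ᵢ² = 0.02² + 0.28² + 0.02² + 0.68² = 0.0004 + 0.0784 + 0.0004 + 0.4624 = 0.5416
O = 0.1260 / √(0.3910 × 0.5416) = 0.1260 / 0.46018 = 0.2738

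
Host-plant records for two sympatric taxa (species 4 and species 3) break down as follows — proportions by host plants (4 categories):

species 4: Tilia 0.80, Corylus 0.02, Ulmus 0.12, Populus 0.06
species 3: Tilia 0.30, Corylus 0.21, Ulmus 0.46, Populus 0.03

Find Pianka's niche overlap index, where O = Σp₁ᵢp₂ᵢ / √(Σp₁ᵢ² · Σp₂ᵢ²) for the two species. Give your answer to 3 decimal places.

0.631

Σ p₁ᵢp₂ᵢ = 0.2400 + 0.0042 + 0.0552 + 0.0018 = 0.3012
Σp_1ᵢ² = 0.80² + 0.02² + 0.12² + 0.06² = 0.6400 + 0.0004 + 0.0144 + 0.0036 = 0.6584
Σp_2ᵢ² = 0.30² + 0.21² + 0.46² + 0.03² = 0.0900 + 0.0441 + 0.2116 + 0.0009 = 0.3466
O = 0.3012 / √(0.6584 × 0.3466) = 0.3012 / 0.477704 = 0.63052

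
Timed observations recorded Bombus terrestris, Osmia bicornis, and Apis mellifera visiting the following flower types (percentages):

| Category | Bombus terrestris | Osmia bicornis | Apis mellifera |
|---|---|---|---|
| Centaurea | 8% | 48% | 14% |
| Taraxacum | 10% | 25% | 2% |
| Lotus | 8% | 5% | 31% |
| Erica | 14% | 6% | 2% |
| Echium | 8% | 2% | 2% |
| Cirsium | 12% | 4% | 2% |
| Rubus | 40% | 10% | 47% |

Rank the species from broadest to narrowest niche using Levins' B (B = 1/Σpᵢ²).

Bombus terrestris > Osmia bicornis > Apis mellifera

Convert percentages to proportions (divide by 100).
Σp_terrᵢ² = 0.08² + 0.10² + 0.08² + 0.14² + 0.08² + 0.12² + 0.40² = 0.0064 + 0.0100 + 0.0064 + 0.0196 + 0.0064 + 0.0144 + 0.1600 = 0.2232
B_terr = 1 / 0.2232 = 4.4803
Σp_bicoᵢ² = 0.48² + 0.25² + 0.05² + 0.06² + 0.02² + 0.04² + 0.10² = 0.2304 + 0.0625 + 0.0025 + 0.0036 + 0.0004 + 0.0016 + 0.0100 = 0.3110
B_bico = 1 / 0.3110 = 3.2154
Σp_mellᵢ² = 0.14² + 0.02² + 0.31² + 0.02² + 0.02² + 0.02² + 0.47² = 0.0196 + 0.0004 + 0.0961 + 0.0004 + 0.0004 + 0.0004 + 0.2209 = 0.3382
B_mell = 1 / 0.3382 = 2.9568
Ranking by B (broadest → narrowest): Bombus terrestris (4.48) > Osmia bicornis (3.22) > Apis mellifera (2.96)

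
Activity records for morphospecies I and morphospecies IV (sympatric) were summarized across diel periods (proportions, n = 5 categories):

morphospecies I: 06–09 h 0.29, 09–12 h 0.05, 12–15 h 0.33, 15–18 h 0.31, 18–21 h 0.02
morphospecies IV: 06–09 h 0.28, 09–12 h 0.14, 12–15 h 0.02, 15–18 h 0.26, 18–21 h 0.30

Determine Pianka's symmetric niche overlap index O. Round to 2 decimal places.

0.66

Σ p₁ᵢp₂ᵢ = 0.0812 + 0.0070 + 0.0066 + 0.0806 + 0.0060 = 0.1814
Σp_1ᵢ² = 0.29² + 0.05² + 0.33² + 0.31² + 0.02² = 0.0841 + 0.0025 + 0.1089 + 0.0961 + 0.0004 = 0.2920
Σp_2ᵢ² = 0.28² + 0.14² + 0.02² + 0.26² + 0.30² = 0.0784 + 0.0196 + 0.0004 + 0.0676 + 0.0900 = 0.2560
O = 0.1814 / √(0.2920 × 0.2560) = 0.1814 / 0.27341 = 0.6635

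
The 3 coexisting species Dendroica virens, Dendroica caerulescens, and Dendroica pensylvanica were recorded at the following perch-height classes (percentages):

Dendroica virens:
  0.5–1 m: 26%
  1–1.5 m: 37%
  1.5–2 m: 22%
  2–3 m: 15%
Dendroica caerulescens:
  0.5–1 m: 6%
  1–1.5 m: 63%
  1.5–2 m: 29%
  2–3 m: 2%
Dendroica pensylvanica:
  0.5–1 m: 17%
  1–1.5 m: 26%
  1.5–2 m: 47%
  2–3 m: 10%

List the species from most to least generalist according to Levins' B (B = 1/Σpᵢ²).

Dendroica virens > Dendroica pensylvanica > Dendroica caerulescens

Convert percentages to proportions (divide by 100).
Σp_vireᵢ² = 0.26² + 0.37² + 0.22² + 0.15² = 0.0676 + 0.1369 + 0.0484 + 0.0225 = 0.2754
B_vire = 1 / 0.2754 = 3.6311
Σp_caerᵢ² = 0.06² + 0.63² + 0.29² + 0.02² = 0.0036 + 0.3969 + 0.0841 + 0.0004 = 0.4850
B_caer = 1 / 0.4850 = 2.0619
Σp_pensᵢ² = 0.17² + 0.26² + 0.47² + 0.10² = 0.0289 + 0.0676 + 0.2209 + 0.0100 = 0.3274
B_pens = 1 / 0.3274 = 3.0544
Ranking by B (broadest → narrowest): Dendroica virens (3.63) > Dendroica pensylvanica (3.05) > Dendroica caerulescens (2.06)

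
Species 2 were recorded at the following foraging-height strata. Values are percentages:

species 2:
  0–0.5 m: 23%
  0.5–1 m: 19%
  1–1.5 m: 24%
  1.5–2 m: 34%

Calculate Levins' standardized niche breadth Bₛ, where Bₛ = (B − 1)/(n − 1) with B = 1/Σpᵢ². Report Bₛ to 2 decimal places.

0.94

Convert percentages to proportions (divide by 100).
Σpᵢ² = 0.23² + 0.19² + 0.24² + 0.34² = 0.0529 + 0.0361 + 0.0576 + 0.1156 = 0.2622
B = 1 / 0.2622 = 3.8139
Bₛ = (B − 1)/(n − 1) = (3.8139 − 1)/(4 − 1) = 2.8139/3 = 0.9380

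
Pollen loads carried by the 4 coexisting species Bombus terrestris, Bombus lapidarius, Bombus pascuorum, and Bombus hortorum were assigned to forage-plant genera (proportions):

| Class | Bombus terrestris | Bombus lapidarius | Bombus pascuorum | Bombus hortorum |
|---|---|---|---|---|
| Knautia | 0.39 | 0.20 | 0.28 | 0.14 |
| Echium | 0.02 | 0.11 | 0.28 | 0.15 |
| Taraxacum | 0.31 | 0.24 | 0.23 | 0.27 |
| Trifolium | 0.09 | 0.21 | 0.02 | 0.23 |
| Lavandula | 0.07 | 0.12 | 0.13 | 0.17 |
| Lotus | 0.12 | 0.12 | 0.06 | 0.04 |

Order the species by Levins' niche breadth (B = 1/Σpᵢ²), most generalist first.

Bombus lapidarius > Bombus hortorum > Bombus pascuorum > Bombus terrestris

Σp_terrᵢ² = 0.39² + 0.02² + 0.31² + 0.09² + 0.07² + 0.12² = 0.1521 + 0.0004 + 0.0961 + 0.0081 + 0.0049 + 0.0144 = 0.2760
B_terr = 1 / 0.2760 = 3.6232
Σp_lapiᵢ² = 0.20² + 0.11² + 0.24² + 0.21² + 0.12² + 0.12² = 0.0400 + 0.0121 + 0.0576 + 0.0441 + 0.0144 + 0.0144 = 0.1826
B_lapi = 1 / 0.1826 = 5.4765
Σp_pascᵢ² = 0.28² + 0.28² + 0.23² + 0.02² + 0.13² + 0.06² = 0.0784 + 0.0784 + 0.0529 + 0.0004 + 0.0169 + 0.0036 = 0.2306
B_pasc = 1 / 0.2306 = 4.3365
Σp_hortᵢ² = 0.14² + 0.15² + 0.27² + 0.23² + 0.17² + 0.04² = 0.0196 + 0.0225 + 0.0729 + 0.0529 + 0.0289 + 0.0016 = 0.1984
B_hort = 1 / 0.1984 = 5.0403
Ranking by B (broadest → narrowest): Bombus lapidarius (5.48) > Bombus hortorum (5.04) > Bombus pascuorum (4.34) > Bombus terrestris (3.62)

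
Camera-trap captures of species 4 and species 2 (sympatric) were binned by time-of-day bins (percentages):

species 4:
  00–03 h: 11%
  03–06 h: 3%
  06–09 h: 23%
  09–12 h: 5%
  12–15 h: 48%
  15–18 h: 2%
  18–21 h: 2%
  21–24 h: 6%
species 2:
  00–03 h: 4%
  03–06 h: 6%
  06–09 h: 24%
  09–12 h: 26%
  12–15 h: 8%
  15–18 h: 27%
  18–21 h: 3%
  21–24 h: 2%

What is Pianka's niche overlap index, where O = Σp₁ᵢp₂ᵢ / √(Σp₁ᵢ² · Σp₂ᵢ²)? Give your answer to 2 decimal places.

Convert percentages to proportions (divide by 100).
Σ p₁ᵢp₂ᵢ = 0.0044 + 0.0018 + 0.0552 + 0.0130 + 0.0384 + 0.0054 + 0.0006 + 0.0012 = 0.1200
Σp_1ᵢ² = 0.11² + 0.03² + 0.23² + 0.05² + 0.48² + 0.02² + 0.02² + 0.06² = 0.0121 + 0.0009 + 0.0529 + 0.0025 + 0.2304 + 0.0004 + 0.0004 + 0.0036 = 0.3032
Σp_2ᵢ² = 0.04² + 0.06² + 0.24² + 0.26² + 0.08² + 0.27² + 0.03² + 0.02² = 0.0016 + 0.0036 + 0.0576 + 0.0676 + 0.0064 + 0.0729 + 0.0009 + 0.0004 = 0.2110
O = 0.1200 / √(0.3032 × 0.2110) = 0.1200 / 0.25293 = 0.4744

0.47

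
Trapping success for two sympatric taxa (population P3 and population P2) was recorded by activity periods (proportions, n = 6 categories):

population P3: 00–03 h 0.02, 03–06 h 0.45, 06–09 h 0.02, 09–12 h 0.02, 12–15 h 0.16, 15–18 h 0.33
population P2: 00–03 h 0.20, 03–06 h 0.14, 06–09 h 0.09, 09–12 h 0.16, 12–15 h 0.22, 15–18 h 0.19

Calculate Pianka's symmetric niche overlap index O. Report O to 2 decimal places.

0.69

Σ p₁ᵢp₂ᵢ = 0.0040 + 0.0630 + 0.0018 + 0.0032 + 0.0352 + 0.0627 = 0.1699
Σp_1ᵢ² = 0.02² + 0.45² + 0.02² + 0.02² + 0.16² + 0.33² = 0.0004 + 0.2025 + 0.0004 + 0.0004 + 0.0256 + 0.1089 = 0.3382
Σp_2ᵢ² = 0.20² + 0.14² + 0.09² + 0.16² + 0.22² + 0.19² = 0.0400 + 0.0196 + 0.0081 + 0.0256 + 0.0484 + 0.0361 = 0.1778
O = 0.1699 / √(0.3382 × 0.1778) = 0.1699 / 0.24522 = 0.6928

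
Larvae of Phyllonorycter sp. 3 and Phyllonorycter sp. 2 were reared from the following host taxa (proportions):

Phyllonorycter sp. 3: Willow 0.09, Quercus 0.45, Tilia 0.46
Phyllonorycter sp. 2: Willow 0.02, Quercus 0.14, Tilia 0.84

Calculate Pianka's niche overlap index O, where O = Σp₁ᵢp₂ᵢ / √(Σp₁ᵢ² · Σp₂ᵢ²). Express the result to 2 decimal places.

0.82

Σ p₁ᵢp₂ᵢ = 0.0018 + 0.0630 + 0.3864 = 0.4512
Σp_1ᵢ² = 0.09² + 0.45² + 0.46² = 0.0081 + 0.2025 + 0.2116 = 0.4222
Σp_2ᵢ² = 0.02² + 0.14² + 0.84² = 0.0004 + 0.0196 + 0.7056 = 0.7256
O = 0.4512 / √(0.4222 × 0.7256) = 0.4512 / 0.55349 = 0.8152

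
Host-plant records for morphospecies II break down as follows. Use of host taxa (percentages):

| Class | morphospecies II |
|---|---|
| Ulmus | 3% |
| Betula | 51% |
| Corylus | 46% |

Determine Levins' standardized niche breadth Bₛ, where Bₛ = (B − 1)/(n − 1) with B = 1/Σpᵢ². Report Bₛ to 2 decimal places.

Convert percentages to proportions (divide by 100).
Σpᵢ² = 0.03² + 0.51² + 0.46² = 0.0009 + 0.2601 + 0.2116 = 0.4726
B = 1 / 0.4726 = 2.1160
Bₛ = (B − 1)/(n − 1) = (2.1160 − 1)/(3 − 1) = 1.1160/2 = 0.5580

0.56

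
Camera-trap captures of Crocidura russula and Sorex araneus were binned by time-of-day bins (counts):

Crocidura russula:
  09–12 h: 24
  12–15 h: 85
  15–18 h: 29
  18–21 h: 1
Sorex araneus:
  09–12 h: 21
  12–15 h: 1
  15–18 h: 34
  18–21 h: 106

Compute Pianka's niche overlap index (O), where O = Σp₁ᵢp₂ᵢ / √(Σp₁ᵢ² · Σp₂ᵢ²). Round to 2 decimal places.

Proportions for Crocidura russula (n=139): 24/139=0.1727, 85/139=0.6115, 29/139=0.2086, 1/139=0.0072
Proportions for Sorex araneus (n=162): 21/162=0.1296, 1/162=0.0062, 34/162=0.2099, 106/162=0.6543
Σ p₁ᵢp₂ᵢ = 0.022382 + 0.003791 + 0.043785 + 0.004711 = 0.074669
Σp_1ᵢ² = 0.1727² + 0.6115² + 0.2086² + 0.0072² = 0.029825 + 0.373932 + 0.043514 + 0.000052 = 0.447323
Σp_2ᵢ² = 0.1296² + 0.0062² + 0.2099² + 0.6543² = 0.016796 + 0.000038 + 0.044058 + 0.428108 = 0.489000
O = 0.074669 / √(0.447323 × 0.489000) = 0.074669 / 0.4676975 = 0.1597

0.16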